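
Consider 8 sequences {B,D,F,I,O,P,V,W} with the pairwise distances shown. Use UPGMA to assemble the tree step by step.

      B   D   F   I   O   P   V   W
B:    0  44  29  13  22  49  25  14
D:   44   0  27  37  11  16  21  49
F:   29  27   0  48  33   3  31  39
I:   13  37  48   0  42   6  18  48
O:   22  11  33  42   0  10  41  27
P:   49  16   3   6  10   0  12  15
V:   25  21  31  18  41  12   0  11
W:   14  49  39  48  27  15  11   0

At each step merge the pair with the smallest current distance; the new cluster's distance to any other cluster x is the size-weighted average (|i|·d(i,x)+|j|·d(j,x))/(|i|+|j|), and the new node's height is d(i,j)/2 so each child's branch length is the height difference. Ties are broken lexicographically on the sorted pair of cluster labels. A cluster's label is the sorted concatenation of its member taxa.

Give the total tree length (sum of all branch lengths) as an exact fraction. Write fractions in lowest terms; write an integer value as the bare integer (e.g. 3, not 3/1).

1. join F+P (d=3) ⇒ FP; edges |F|=3/2, |P|=3/2
  updated: d(B,FP)=39, d(D,FP)=43/2, d(FP,I)=27, d(FP,O)=43/2, d(FP,V)=43/2, d(FP,W)=27
2. join D+O (d=11) ⇒ DO; edges |D|=11/2, |O|=11/2
  updated: d(B,DO)=33, d(DO,FP)=43/2, d(DO,I)=79/2, d(DO,V)=31, d(DO,W)=38
3. join V+W (d=11) ⇒ VW; edges |V|=11/2, |W|=11/2
  updated: d(B,VW)=39/2, d(DO,VW)=69/2, d(FP,VW)=97/4, d(I,VW)=33
4. join B+I (d=13) ⇒ BI; edges |B|=13/2, |I|=13/2
  updated: d(BI,DO)=145/4, d(BI,FP)=33, d(BI,VW)=105/4
5. join DO+FP (d=43/2) ⇒ DFOP; edges |DO|=21/4, |FP|=37/4
  updated: d(BI,DFOP)=277/8, d(DFOP,VW)=235/8
6. join BI+VW (d=105/4) ⇒ BIVW; edges |BI|=53/8, |VW|=61/8
  updated: d(BIVW,DFOP)=32
7. join BIVW+DFOP (d=32) ⇒ BDFIOPVW; edges |BIVW|=23/8, |DFOP|=21/4
final tree: (((B:13/2,I:13/2):53/8,(V:11/2,W:11/2):61/8):23/8,((D:11/2,O:11/2):21/4,(F:3/2,P:3/2):37/4):21/4)
total length: 599/8

599/8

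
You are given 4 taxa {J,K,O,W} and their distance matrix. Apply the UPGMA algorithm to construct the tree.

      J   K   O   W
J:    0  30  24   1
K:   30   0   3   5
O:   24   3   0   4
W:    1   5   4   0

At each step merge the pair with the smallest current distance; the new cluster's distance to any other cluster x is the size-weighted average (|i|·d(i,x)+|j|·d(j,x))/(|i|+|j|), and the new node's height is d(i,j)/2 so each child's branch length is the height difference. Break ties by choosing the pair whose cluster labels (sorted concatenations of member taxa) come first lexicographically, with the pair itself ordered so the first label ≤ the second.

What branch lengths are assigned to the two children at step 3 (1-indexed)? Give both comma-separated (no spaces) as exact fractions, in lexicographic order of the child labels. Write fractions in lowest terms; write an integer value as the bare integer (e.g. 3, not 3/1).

step 1: merge (J,W) at d=1; branch lengths J→1/2, W→1/2; new cluster JW
  updated: d(JW,K)=35/2, d(JW,O)=14
step 2: merge (K,O) at d=3; branch lengths K→3/2, O→3/2; new cluster KO
  updated: d(JW,KO)=63/4
step 3: merge (JW,KO) at d=63/4; branch lengths JW→59/8, KO→51/8; new cluster JKOW
final tree: ((J:1/2,W:1/2):59/8,(K:3/2,O:3/2):51/8)
total length: 71/4

59/8,51/8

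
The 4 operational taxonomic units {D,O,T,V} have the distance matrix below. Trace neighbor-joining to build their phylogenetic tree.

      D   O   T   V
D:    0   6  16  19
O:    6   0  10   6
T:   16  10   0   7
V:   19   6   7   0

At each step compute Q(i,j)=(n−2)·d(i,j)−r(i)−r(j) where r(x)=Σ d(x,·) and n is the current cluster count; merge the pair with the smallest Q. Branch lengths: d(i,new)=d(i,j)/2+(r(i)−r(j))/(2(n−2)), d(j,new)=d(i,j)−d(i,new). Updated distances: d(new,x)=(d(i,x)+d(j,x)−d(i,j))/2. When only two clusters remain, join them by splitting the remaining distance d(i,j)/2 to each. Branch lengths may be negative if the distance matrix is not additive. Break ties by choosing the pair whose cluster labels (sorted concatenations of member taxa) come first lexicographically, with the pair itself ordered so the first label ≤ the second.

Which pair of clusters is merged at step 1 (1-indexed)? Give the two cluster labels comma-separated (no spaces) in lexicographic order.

D,O

step 1: merge (D,O) at d=6, Q=-51; branch lengths D→31/4, O→-7/4; new cluster DO
  updated: d(DO,T)=10, d(DO,V)=19/2
step 2: merge (DO,T) at d=10, Q=-53/2; branch lengths DO→25/4, T→15/4; new cluster DOT
  updated: d(DOT,V)=13/4
step 3: merge (DOT,V) at d=13/4; branch lengths DOT→13/8, V→13/8; new cluster DOTV
final tree: (((D:31/4,O:-7/4):25/4,T:15/4):13/8,V:13/8)
total length: 77/4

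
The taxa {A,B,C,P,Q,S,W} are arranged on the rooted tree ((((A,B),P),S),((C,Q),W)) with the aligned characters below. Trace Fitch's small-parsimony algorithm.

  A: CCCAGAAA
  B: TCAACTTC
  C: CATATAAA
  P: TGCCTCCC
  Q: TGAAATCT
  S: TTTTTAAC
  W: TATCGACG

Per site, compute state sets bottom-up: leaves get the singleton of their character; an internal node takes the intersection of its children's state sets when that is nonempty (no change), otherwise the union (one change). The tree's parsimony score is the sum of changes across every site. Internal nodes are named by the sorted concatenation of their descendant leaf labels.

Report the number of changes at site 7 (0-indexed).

site 0, node AB: A={C} ∪ B={T} → {C,T} (+1)
site 0, node ABP: AB={C,T} ∩ P={T} → {T} (+0)
site 0, node ABPS: ABP={T} ∩ S={T} → {T} (+0)
site 0, node CQ: C={C} ∪ Q={T} → {C,T} (+1)
site 0, node CQW: CQ={C,T} ∩ W={T} → {T} (+0)
site 0, node ABCPQSW: ABPS={T} ∩ CQW={T} → {T} (+0)
site 1, node AB: A={C} ∩ B={C} → {C} (+0)
site 1, node ABP: AB={C} ∪ P={G} → {C,G} (+1)
site 1, node ABPS: ABP={C,G} ∪ S={T} → {C,G,T} (+1)
site 1, node CQ: C={A} ∪ Q={G} → {A,G} (+1)
site 1, node CQW: CQ={A,G} ∩ W={A} → {A} (+0)
site 1, node ABCPQSW: ABPS={C,G,T} ∪ CQW={A} → {A,C,G,T} (+1)
site 2, node AB: A={C} ∪ B={A} → {A,C} (+1)
site 2, node ABP: AB={A,C} ∩ P={C} → {C} (+0)
site 2, node ABPS: ABP={C} ∪ S={T} → {C,T} (+1)
site 2, node CQ: C={T} ∪ Q={A} → {A,T} (+1)
site 2, node CQW: CQ={A,T} ∩ W={T} → {T} (+0)
site 2, node ABCPQSW: ABPS={C,T} ∩ CQW={T} → {T} (+0)
site 3, node AB: A={A} ∩ B={A} → {A} (+0)
site 3, node ABP: AB={A} ∪ P={C} → {A,C} (+1)
site 3, node ABPS: ABP={A,C} ∪ S={T} → {A,C,T} (+1)
site 3, node CQ: C={A} ∩ Q={A} → {A} (+0)
site 3, node CQW: CQ={A} ∪ W={C} → {A,C} (+1)
site 3, node ABCPQSW: ABPS={A,C,T} ∩ CQW={A,C} → {A,C} (+0)
site 4, node AB: A={G} ∪ B={C} → {C,G} (+1)
site 4, node ABP: AB={C,G} ∪ P={T} → {C,G,T} (+1)
site 4, node ABPS: ABP={C,G,T} ∩ S={T} → {T} (+0)
site 4, node CQ: C={T} ∪ Q={A} → {A,T} (+1)
site 4, node CQW: CQ={A,T} ∪ W={G} → {A,G,T} (+1)
site 4, node ABCPQSW: ABPS={T} ∩ CQW={A,G,T} → {T} (+0)
site 5, node AB: A={A} ∪ B={T} → {A,T} (+1)
site 5, node ABP: AB={A,T} ∪ P={C} → {A,C,T} (+1)
site 5, node ABPS: ABP={A,C,T} ∩ S={A} → {A} (+0)
site 5, node CQ: C={A} ∪ Q={T} → {A,T} (+1)
site 5, node CQW: CQ={A,T} ∩ W={A} → {A} (+0)
site 5, node ABCPQSW: ABPS={A} ∩ CQW={A} → {A} (+0)
site 6, node AB: A={A} ∪ B={T} → {A,T} (+1)
site 6, node ABP: AB={A,T} ∪ P={C} → {A,C,T} (+1)
site 6, node ABPS: ABP={A,C,T} ∩ S={A} → {A} (+0)
site 6, node CQ: C={A} ∪ Q={C} → {A,C} (+1)
site 6, node CQW: CQ={A,C} ∩ W={C} → {C} (+0)
site 6, node ABCPQSW: ABPS={A} ∪ CQW={C} → {A,C} (+1)
site 7, node AB: A={A} ∪ B={C} → {A,C} (+1)
site 7, node ABP: AB={A,C} ∩ P={C} → {C} (+0)
site 7, node ABPS: ABP={C} ∩ S={C} → {C} (+0)
site 7, node CQ: C={A} ∪ Q={T} → {A,T} (+1)
site 7, node CQW: CQ={A,T} ∪ W={G} → {A,G,T} (+1)
site 7, node ABCPQSW: ABPS={C} ∪ CQW={A,G,T} → {A,C,G,T} (+1)
per-site changes: [2, 4, 3, 3, 4, 3, 4, 4]; total = 27

4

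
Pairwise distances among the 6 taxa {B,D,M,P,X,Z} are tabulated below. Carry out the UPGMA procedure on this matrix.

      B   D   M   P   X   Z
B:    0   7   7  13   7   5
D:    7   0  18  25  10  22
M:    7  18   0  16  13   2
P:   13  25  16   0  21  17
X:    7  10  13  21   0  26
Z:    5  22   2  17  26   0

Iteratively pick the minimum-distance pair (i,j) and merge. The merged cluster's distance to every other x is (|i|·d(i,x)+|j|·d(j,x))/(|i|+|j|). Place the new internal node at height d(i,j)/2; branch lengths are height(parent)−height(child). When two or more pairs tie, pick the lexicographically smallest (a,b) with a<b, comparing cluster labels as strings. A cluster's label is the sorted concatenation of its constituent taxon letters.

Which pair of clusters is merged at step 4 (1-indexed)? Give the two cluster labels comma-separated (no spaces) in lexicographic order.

iteration 1: select M,Z (d=2); attach at lengths (1, 1); label the merged cluster MZ
  updated: d(B,MZ)=6, d(D,MZ)=20, d(MZ,P)=33/2, d(MZ,X)=39/2
iteration 2: select B,MZ (d=6); attach at lengths (3, 2); label the merged cluster BMZ
  updated: d(BMZ,D)=47/3, d(BMZ,P)=46/3, d(BMZ,X)=46/3
iteration 3: select D,X (d=10); attach at lengths (5, 5); label the merged cluster DX
  updated: d(BMZ,DX)=31/2, d(DX,P)=23
iteration 4: select BMZ,P (d=46/3); attach at lengths (14/3, 23/3); label the merged cluster BMPZ
  updated: d(BMPZ,DX)=139/8
iteration 5: select BMPZ,DX (d=139/8); attach at lengths (49/48, 59/16); label the merged cluster BDMPXZ
final tree: (((B:3,(M:1,Z:1):2):14/3,P:23/3):49/48,(D:5,X:5):59/16)
total length: 817/24

BMZ,P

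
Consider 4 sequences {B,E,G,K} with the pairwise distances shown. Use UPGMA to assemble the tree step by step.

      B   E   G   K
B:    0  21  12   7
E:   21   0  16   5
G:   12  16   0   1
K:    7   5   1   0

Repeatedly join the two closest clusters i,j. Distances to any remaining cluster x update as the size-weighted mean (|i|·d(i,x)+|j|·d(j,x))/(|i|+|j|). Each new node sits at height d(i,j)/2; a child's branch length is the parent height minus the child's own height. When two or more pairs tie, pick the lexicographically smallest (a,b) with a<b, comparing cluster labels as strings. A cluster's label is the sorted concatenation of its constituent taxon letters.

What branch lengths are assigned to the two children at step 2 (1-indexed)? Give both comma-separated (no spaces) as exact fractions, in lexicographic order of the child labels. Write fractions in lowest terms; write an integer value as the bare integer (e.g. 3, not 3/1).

19/4,17/4

step 1: merge (G,K) at d=1; branch lengths G→1/2, K→1/2; new cluster GK
  updated: d(B,GK)=19/2, d(E,GK)=21/2
step 2: merge (B,GK) at d=19/2; branch lengths B→19/4, GK→17/4; new cluster BGK
  updated: d(BGK,E)=14
step 3: merge (BGK,E) at d=14; branch lengths BGK→9/4, E→7; new cluster BEGK
final tree: ((B:19/4,(G:1/2,K:1/2):17/4):9/4,E:7)
total length: 77/4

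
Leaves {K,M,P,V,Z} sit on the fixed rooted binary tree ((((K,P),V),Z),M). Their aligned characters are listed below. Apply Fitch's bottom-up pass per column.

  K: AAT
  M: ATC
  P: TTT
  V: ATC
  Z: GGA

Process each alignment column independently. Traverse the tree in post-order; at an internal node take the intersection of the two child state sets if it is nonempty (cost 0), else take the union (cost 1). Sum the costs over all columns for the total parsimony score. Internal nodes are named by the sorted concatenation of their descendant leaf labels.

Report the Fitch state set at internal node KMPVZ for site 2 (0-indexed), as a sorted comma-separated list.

KP@0: {A} ∪ {T} = {A,T} (union, +1)
KPV@0: {A,T} ∩ {A} = {A} (intersection, +0)
KPVZ@0: {A} ∪ {G} = {A,G} (union, +1)
KMPVZ@0: {A,G} ∩ {A} = {A} (intersection, +0)
KP@1: {A} ∪ {T} = {A,T} (union, +1)
KPV@1: {A,T} ∩ {T} = {T} (intersection, +0)
KPVZ@1: {T} ∪ {G} = {G,T} (union, +1)
KMPVZ@1: {G,T} ∩ {T} = {T} (intersection, +0)
KP@2: {T} ∩ {T} = {T} (intersection, +0)
KPV@2: {T} ∪ {C} = {C,T} (union, +1)
KPVZ@2: {C,T} ∪ {A} = {A,C,T} (union, +1)
KMPVZ@2: {A,C,T} ∩ {C} = {C} (intersection, +0)
per-site changes: [2, 2, 2]; total = 6

C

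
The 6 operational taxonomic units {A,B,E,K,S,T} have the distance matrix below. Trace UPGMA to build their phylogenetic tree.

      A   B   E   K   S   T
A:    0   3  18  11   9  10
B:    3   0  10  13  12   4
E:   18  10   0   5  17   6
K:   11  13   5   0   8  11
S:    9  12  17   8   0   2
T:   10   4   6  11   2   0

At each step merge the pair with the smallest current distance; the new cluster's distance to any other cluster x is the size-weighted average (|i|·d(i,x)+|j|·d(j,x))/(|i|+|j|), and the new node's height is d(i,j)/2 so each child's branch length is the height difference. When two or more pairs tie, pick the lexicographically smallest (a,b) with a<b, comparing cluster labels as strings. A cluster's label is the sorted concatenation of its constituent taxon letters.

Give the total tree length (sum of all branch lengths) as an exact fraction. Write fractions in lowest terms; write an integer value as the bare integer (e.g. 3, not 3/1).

169/8

iteration 1: select S,T (d=2); attach at lengths (1, 1); label the merged cluster ST
  updated: d(A,ST)=19/2, d(B,ST)=8, d(E,ST)=23/2, d(K,ST)=19/2
iteration 2: select A,B (d=3); attach at lengths (3/2, 3/2); label the merged cluster AB
  updated: d(AB,E)=14, d(AB,K)=12, d(AB,ST)=35/4
iteration 3: select E,K (d=5); attach at lengths (5/2, 5/2); label the merged cluster EK
  updated: d(AB,EK)=13, d(EK,ST)=21/2
iteration 4: select AB,ST (d=35/4); attach at lengths (23/8, 27/8); label the merged cluster ABST
  updated: d(ABST,EK)=47/4
iteration 5: select ABST,EK (d=47/4); attach at lengths (3/2, 27/8); label the merged cluster ABEKST
final tree: (((A:3/2,B:3/2):23/8,(S:1,T:1):27/8):3/2,(E:5/2,K:5/2):27/8)
total length: 169/8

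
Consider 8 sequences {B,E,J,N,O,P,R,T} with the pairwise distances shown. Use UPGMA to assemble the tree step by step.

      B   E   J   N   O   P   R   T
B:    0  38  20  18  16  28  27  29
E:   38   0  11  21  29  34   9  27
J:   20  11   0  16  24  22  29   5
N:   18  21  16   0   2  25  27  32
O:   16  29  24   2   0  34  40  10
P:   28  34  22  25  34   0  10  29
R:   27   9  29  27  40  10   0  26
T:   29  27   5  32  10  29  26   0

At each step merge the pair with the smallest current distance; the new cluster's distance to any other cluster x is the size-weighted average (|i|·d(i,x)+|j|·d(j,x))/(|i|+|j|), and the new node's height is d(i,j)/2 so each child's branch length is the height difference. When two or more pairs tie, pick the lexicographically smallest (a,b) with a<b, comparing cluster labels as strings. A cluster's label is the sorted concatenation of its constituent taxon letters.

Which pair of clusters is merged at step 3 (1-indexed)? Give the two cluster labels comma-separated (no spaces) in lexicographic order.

step 1: merge (N,O) at d=2; branch lengths N→1, O→1; new cluster NO
  updated: d(B,NO)=17, d(E,NO)=25, d(J,NO)=20, d(NO,P)=59/2, d(NO,R)=67/2, d(NO,T)=21
step 2: merge (J,T) at d=5; branch lengths J→5/2, T→5/2; new cluster JT
  updated: d(B,JT)=49/2, d(E,JT)=19, d(JT,NO)=41/2, d(JT,P)=51/2, d(JT,R)=55/2
step 3: merge (E,R) at d=9; branch lengths E→9/2, R→9/2; new cluster ER
  updated: d(B,ER)=65/2, d(ER,JT)=93/4, d(ER,NO)=117/4, d(ER,P)=22
step 4: merge (B,NO) at d=17; branch lengths B→17/2, NO→15/2; new cluster BNO
  updated: d(BNO,ER)=91/3, d(BNO,JT)=131/6, d(BNO,P)=29
step 5: merge (BNO,JT) at d=131/6; branch lengths BNO→29/12, JT→101/12; new cluster BJNOT
  updated: d(BJNOT,ER)=55/2, d(BJNOT,P)=138/5
step 6: merge (ER,P) at d=22; branch lengths ER→13/2, P→11; new cluster EPR
  updated: d(BJNOT,EPR)=413/15
step 7: merge (BJNOT,EPR) at d=413/15; branch lengths BJNOT→57/20, EPR→83/30; new cluster BEJNOPRT
final tree: (((B:17/2,(N:1,O:1):15/2):29/12,(J:5/2,T:5/2):101/12):57/20,((E:9/2,R:9/2):13/2,P:11):83/30)
total length: 1319/20

E,R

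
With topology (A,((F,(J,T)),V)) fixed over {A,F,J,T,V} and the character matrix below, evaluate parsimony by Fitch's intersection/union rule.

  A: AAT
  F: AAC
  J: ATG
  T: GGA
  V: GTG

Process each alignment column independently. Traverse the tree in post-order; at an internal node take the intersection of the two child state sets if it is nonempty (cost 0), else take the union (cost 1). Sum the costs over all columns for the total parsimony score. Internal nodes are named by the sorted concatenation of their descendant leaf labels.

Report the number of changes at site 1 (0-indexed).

[col 0] JT: children J:{A}, T:{G} ∪→ {A,G}; cost 1
[col 0] FJT: children F:{A}, JT:{A,G} ∩→ {A}; cost 0
[col 0] FJTV: children FJT:{A}, V:{G} ∪→ {A,G}; cost 1
[col 0] AFJTV: children A:{A}, FJTV:{A,G} ∩→ {A}; cost 0
[col 1] JT: children J:{T}, T:{G} ∪→ {G,T}; cost 1
[col 1] FJT: children F:{A}, JT:{G,T} ∪→ {A,G,T}; cost 1
[col 1] FJTV: children FJT:{A,G,T}, V:{T} ∩→ {T}; cost 0
[col 1] AFJTV: children A:{A}, FJTV:{T} ∪→ {A,T}; cost 1
[col 2] JT: children J:{G}, T:{A} ∪→ {A,G}; cost 1
[col 2] FJT: children F:{C}, JT:{A,G} ∪→ {A,C,G}; cost 1
[col 2] FJTV: children FJT:{A,C,G}, V:{G} ∩→ {G}; cost 0
[col 2] AFJTV: children A:{T}, FJTV:{G} ∪→ {G,T}; cost 1
per-site changes: [2, 3, 3]; total = 8

3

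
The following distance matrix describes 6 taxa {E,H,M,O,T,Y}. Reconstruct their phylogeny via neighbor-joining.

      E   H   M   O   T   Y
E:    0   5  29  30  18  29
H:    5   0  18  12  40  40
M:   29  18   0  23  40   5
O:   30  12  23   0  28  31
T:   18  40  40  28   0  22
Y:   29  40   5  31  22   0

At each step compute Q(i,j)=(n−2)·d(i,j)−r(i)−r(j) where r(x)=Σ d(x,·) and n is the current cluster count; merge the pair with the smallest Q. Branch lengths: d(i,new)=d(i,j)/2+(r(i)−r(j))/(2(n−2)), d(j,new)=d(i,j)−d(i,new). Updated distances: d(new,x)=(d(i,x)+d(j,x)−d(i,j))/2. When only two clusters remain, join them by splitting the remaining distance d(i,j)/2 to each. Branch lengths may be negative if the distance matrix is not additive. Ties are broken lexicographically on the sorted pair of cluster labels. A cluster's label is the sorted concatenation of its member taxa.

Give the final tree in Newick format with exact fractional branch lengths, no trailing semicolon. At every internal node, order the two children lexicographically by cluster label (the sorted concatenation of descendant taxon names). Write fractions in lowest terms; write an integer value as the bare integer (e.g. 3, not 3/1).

iteration 1: select M,Y (d=5, Q=-222); attach at lengths (1, 4); label the merged cluster MY
  updated: d(E,MY)=53/2, d(H,MY)=53/2, d(MY,O)=49/2, d(MY,T)=57/2
iteration 2: select E,H (d=5, Q=-148); attach at lengths (11/6, 19/6); label the merged cluster EH
  updated: d(EH,MY)=24, d(EH,O)=37/2, d(EH,T)=53/2
iteration 3: select EH,O (d=37/2, Q=-103); attach at lengths (35/4, 39/4); label the merged cluster EHO
  updated: d(EHO,MY)=15, d(EHO,T)=18
iteration 4: select EHO,MY (d=15, Q=-123/2); attach at lengths (9/4, 51/4); label the merged cluster EHMOY
  updated: d(EHMOY,T)=63/4
iteration 5: select EHMOY,T (d=63/4); attach at lengths (63/8, 63/8); label the merged cluster EHMOTY
final tree: ((((E:11/6,H:19/6):35/4,O:39/4):9/4,(M:1,Y:4):51/4):63/8,T:63/8)
total length: 237/4

((((E:11/6,H:19/6):35/4,O:39/4):9/4,(M:1,Y:4):51/4):63/8,T:63/8)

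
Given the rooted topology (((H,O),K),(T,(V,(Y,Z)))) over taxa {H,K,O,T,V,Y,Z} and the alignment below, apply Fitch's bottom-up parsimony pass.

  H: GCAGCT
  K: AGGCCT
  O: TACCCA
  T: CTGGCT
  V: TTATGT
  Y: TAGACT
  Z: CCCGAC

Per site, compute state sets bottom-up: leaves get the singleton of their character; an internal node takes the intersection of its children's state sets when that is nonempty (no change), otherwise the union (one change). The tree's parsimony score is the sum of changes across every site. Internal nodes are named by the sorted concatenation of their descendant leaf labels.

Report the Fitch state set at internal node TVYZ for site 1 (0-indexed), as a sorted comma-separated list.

site 0, node HO: H={G} ∪ O={T} → {G,T} (+1)
site 0, node HKO: HO={G,T} ∪ K={A} → {A,G,T} (+1)
site 0, node YZ: Y={T} ∪ Z={C} → {C,T} (+1)
site 0, node VYZ: V={T} ∩ YZ={C,T} → {T} (+0)
site 0, node TVYZ: T={C} ∪ VYZ={T} → {C,T} (+1)
site 0, node HKOTVYZ: HKO={A,G,T} ∩ TVYZ={C,T} → {T} (+0)
site 1, node HO: H={C} ∪ O={A} → {A,C} (+1)
site 1, node HKO: HO={A,C} ∪ K={G} → {A,C,G} (+1)
site 1, node YZ: Y={A} ∪ Z={C} → {A,C} (+1)
site 1, node VYZ: V={T} ∪ YZ={A,C} → {A,C,T} (+1)
site 1, node TVYZ: T={T} ∩ VYZ={A,C,T} → {T} (+0)
site 1, node HKOTVYZ: HKO={A,C,G} ∪ TVYZ={T} → {A,C,G,T} (+1)
site 2, node HO: H={A} ∪ O={C} → {A,C} (+1)
site 2, node HKO: HO={A,C} ∪ K={G} → {A,C,G} (+1)
site 2, node YZ: Y={G} ∪ Z={C} → {C,G} (+1)
site 2, node VYZ: V={A} ∪ YZ={C,G} → {A,C,G} (+1)
site 2, node TVYZ: T={G} ∩ VYZ={A,C,G} → {G} (+0)
site 2, node HKOTVYZ: HKO={A,C,G} ∩ TVYZ={G} → {G} (+0)
site 3, node HO: H={G} ∪ O={C} → {C,G} (+1)
site 3, node HKO: HO={C,G} ∩ K={C} → {C} (+0)
site 3, node YZ: Y={A} ∪ Z={G} → {A,G} (+1)
site 3, node VYZ: V={T} ∪ YZ={A,G} → {A,G,T} (+1)
site 3, node TVYZ: T={G} ∩ VYZ={A,G,T} → {G} (+0)
site 3, node HKOTVYZ: HKO={C} ∪ TVYZ={G} → {C,G} (+1)
site 4, node HO: H={C} ∩ O={C} → {C} (+0)
site 4, node HKO: HO={C} ∩ K={C} → {C} (+0)
site 4, node YZ: Y={C} ∪ Z={A} → {A,C} (+1)
site 4, node VYZ: V={G} ∪ YZ={A,C} → {A,C,G} (+1)
site 4, node TVYZ: T={C} ∩ VYZ={A,C,G} → {C} (+0)
site 4, node HKOTVYZ: HKO={C} ∩ TVYZ={C} → {C} (+0)
site 5, node HO: H={T} ∪ O={A} → {A,T} (+1)
site 5, node HKO: HO={A,T} ∩ K={T} → {T} (+0)
site 5, node YZ: Y={T} ∪ Z={C} → {C,T} (+1)
site 5, node VYZ: V={T} ∩ YZ={C,T} → {T} (+0)
site 5, node TVYZ: T={T} ∩ VYZ={T} → {T} (+0)
site 5, node HKOTVYZ: HKO={T} ∩ TVYZ={T} → {T} (+0)
per-site changes: [4, 5, 4, 4, 2, 2]; total = 21

T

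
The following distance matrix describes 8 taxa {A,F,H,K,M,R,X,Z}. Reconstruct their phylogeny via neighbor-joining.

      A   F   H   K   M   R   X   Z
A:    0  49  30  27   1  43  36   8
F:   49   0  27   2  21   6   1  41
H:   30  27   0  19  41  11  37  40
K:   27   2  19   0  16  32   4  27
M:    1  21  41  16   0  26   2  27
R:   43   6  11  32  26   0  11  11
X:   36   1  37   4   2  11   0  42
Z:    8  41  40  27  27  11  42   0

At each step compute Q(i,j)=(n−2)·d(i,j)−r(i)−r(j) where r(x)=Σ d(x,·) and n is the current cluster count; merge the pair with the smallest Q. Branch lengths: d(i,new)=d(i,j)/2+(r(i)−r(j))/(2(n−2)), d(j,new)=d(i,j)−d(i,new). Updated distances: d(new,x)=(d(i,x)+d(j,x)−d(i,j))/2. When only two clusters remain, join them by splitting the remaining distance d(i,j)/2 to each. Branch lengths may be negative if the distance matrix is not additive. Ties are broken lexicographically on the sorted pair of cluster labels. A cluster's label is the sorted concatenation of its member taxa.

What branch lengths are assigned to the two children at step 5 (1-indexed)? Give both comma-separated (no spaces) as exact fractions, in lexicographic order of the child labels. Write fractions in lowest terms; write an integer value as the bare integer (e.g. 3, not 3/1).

step 1: merge (A,Z) at d=8, Q=-342; branch lengths A→23/6, Z→25/6; new cluster AZ
  updated: d(AZ,F)=41, d(AZ,H)=31, d(AZ,K)=23, d(AZ,M)=10, d(AZ,R)=23, d(AZ,X)=35
step 2: merge (AZ,M) at d=10, Q=-229; branch lengths AZ→97/10, M→3/10; new cluster AMZ
  updated: d(AMZ,F)=26, d(AMZ,H)=31, d(AMZ,K)=29/2, d(AMZ,R)=39/2, d(AMZ,X)=27/2
step 3: merge (H,R) at d=11, Q=-321/2; branch lengths H→179/16, R→-3/16; new cluster HR
  updated: d(AMZ,HR)=79/4, d(F,HR)=11, d(HR,K)=20, d(HR,X)=37/2
step 4: merge (AMZ,HR) at d=79/4, Q=-335/4; branch lengths AMZ→85/8, HR→73/8; new cluster AHMRZ
  updated: d(AHMRZ,F)=69/8, d(AHMRZ,K)=59/8, d(AHMRZ,X)=49/8
step 5: merge (AHMRZ,X) at d=49/8, Q=-21; branch lengths AHMRZ→93/16, X→5/16; new cluster AHMRXZ
  updated: d(AHMRXZ,F)=7/4, d(AHMRXZ,K)=21/8
step 6: merge (AHMRXZ,F) at d=7/4, Q=-51/8; branch lengths AHMRXZ→19/16, F→9/16; new cluster AFHMRXZ
  updated: d(AFHMRXZ,K)=23/16
step 7: merge (AFHMRXZ,K) at d=23/16; branch lengths AFHMRXZ→23/32, K→23/32; new cluster AFHKMRXZ
final tree: ((((((A:23/6,Z:25/6):97/10,M:3/10):85/8,(H:179/16,R:-3/16):73/8):93/16,X:5/16):19/16,F:9/16):23/32,K:23/32)
total length: 929/16

93/16,5/16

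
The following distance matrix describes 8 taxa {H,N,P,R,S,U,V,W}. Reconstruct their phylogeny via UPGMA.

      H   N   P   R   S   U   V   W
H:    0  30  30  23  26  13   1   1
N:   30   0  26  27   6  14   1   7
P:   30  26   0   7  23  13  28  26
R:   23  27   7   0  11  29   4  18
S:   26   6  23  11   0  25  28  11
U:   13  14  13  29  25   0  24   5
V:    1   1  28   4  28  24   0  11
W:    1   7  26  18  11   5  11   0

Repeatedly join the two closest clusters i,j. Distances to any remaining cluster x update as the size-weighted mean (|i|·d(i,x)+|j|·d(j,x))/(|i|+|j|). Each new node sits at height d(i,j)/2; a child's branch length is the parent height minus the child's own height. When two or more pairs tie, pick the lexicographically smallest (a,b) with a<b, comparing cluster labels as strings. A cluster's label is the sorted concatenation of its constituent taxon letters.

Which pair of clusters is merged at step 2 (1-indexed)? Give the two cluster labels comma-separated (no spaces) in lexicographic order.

U,W

iteration 1: select H,V (d=1); attach at lengths (1/2, 1/2); label the merged cluster HV
  updated: d(HV,N)=31/2, d(HV,P)=29, d(HV,R)=27/2, d(HV,S)=27, d(HV,U)=37/2, d(HV,W)=6
iteration 2: select U,W (d=5); attach at lengths (5/2, 5/2); label the merged cluster UW
  updated: d(HV,UW)=49/4, d(N,UW)=21/2, d(P,UW)=39/2, d(R,UW)=47/2, d(S,UW)=18
iteration 3: select N,S (d=6); attach at lengths (3, 3); label the merged cluster NS
  updated: d(HV,NS)=85/4, d(NS,P)=49/2, d(NS,R)=19, d(NS,UW)=57/4
iteration 4: select P,R (d=7); attach at lengths (7/2, 7/2); label the merged cluster PR
  updated: d(HV,PR)=85/4, d(NS,PR)=87/4, d(PR,UW)=43/2
iteration 5: select HV,UW (d=49/4); attach at lengths (45/8, 29/8); label the merged cluster HUVW
  updated: d(HUVW,NS)=71/4, d(HUVW,PR)=171/8
iteration 6: select HUVW,NS (d=71/4); attach at lengths (11/4, 47/8); label the merged cluster HNSUVW
  updated: d(HNSUVW,PR)=43/2
iteration 7: select HNSUVW,PR (d=43/2); attach at lengths (15/8, 29/4); label the merged cluster HNPRSUVW
final tree: ((((H:1/2,V:1/2):45/8,(U:5/2,W:5/2):29/8):11/4,(N:3,S:3):47/8):15/8,(P:7/2,R:7/2):29/4)
total length: 46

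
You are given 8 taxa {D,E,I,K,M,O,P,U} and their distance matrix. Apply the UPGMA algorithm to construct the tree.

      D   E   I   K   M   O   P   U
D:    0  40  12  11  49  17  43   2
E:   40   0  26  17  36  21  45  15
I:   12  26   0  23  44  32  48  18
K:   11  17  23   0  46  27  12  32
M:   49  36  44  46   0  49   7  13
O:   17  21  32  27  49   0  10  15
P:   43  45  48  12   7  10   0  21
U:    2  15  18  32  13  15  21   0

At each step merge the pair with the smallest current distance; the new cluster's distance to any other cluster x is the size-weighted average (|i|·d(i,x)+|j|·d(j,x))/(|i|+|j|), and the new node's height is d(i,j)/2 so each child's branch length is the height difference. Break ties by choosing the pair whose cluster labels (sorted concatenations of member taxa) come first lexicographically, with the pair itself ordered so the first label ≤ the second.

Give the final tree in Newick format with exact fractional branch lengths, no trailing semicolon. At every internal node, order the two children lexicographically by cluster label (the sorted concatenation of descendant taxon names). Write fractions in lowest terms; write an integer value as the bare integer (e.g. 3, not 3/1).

step 1: merge (D,U) at d=2; branch lengths D→1, U→1; new cluster DU
  updated: d(DU,E)=55/2, d(DU,I)=15, d(DU,K)=43/2, d(DU,M)=31, d(DU,O)=16, d(DU,P)=32
step 2: merge (M,P) at d=7; branch lengths M→7/2, P→7/2; new cluster MP
  updated: d(DU,MP)=63/2, d(E,MP)=81/2, d(I,MP)=46, d(K,MP)=29, d(MP,O)=59/2
step 3: merge (DU,I) at d=15; branch lengths DU→13/2, I→15/2; new cluster DIU
  updated: d(DIU,E)=27, d(DIU,K)=22, d(DIU,MP)=109/3, d(DIU,O)=64/3
step 4: merge (E,K) at d=17; branch lengths E→17/2, K→17/2; new cluster EK
  updated: d(DIU,EK)=49/2, d(EK,MP)=139/4, d(EK,O)=24
step 5: merge (DIU,O) at d=64/3; branch lengths DIU→19/6, O→32/3; new cluster DIOU
  updated: d(DIOU,EK)=195/8, d(DIOU,MP)=277/8
step 6: merge (DIOU,EK) at d=195/8; branch lengths DIOU→73/48, EK→59/16; new cluster DEIKOU
  updated: d(DEIKOU,MP)=104/3
step 7: merge (DEIKOU,MP) at d=104/3; branch lengths DEIKOU→247/48, MP→83/6; new cluster DEIKMOPU
final tree: (((((D:1,U:1):13/2,I:15/2):19/6,O:32/3):73/48,(E:17/2,K:17/2):59/16):247/48,(M:7/2,P:7/2):83/6)
total length: 3745/48

(((((D:1,U:1):13/2,I:15/2):19/6,O:32/3):73/48,(E:17/2,K:17/2):59/16):247/48,(M:7/2,P:7/2):83/6)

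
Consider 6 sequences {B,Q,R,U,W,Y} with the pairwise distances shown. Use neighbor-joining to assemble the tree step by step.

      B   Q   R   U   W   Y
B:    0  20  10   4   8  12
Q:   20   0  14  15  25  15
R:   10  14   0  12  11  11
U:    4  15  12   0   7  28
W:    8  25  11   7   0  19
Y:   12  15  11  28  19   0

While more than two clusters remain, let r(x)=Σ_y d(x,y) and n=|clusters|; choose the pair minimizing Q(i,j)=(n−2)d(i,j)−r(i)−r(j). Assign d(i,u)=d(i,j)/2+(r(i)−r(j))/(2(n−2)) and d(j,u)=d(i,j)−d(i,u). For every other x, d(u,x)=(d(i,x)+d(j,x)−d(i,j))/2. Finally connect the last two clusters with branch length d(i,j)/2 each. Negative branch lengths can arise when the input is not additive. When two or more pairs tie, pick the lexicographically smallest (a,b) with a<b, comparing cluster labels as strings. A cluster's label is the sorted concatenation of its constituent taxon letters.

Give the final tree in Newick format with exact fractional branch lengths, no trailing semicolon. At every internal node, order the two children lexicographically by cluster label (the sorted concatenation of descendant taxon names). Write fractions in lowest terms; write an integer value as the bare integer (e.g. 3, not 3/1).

(((B:19/16,((Q:8,Y:7):19/6,R:11/6):89/16):21/16,U:41/16):71/32,W:71/32)

iteration 1: select Q,Y (d=15, Q=-114); attach at lengths (8, 7); label the merged cluster QY
  updated: d(B,QY)=17/2, d(QY,R)=5, d(QY,U)=14, d(QY,W)=29/2
iteration 2: select QY,R (d=5, Q=-65); attach at lengths (19/6, 11/6); label the merged cluster QRY
  updated: d(B,QRY)=27/4, d(QRY,U)=21/2, d(QRY,W)=41/4
iteration 3: select B,QRY (d=27/4, Q=-131/4); attach at lengths (19/16, 89/16); label the merged cluster BQRY
  updated: d(BQRY,U)=31/8, d(BQRY,W)=23/4
iteration 4: select BQRY,U (d=31/8, Q=-133/8); attach at lengths (21/16, 41/16); label the merged cluster BQRUY
  updated: d(BQRUY,W)=71/16
iteration 5: select BQRUY,W (d=71/16); attach at lengths (71/32, 71/32); label the merged cluster BQRUWY
final tree: (((B:19/16,((Q:8,Y:7):19/6,R:11/6):89/16):21/16,U:41/16):71/32,W:71/32)
total length: 561/16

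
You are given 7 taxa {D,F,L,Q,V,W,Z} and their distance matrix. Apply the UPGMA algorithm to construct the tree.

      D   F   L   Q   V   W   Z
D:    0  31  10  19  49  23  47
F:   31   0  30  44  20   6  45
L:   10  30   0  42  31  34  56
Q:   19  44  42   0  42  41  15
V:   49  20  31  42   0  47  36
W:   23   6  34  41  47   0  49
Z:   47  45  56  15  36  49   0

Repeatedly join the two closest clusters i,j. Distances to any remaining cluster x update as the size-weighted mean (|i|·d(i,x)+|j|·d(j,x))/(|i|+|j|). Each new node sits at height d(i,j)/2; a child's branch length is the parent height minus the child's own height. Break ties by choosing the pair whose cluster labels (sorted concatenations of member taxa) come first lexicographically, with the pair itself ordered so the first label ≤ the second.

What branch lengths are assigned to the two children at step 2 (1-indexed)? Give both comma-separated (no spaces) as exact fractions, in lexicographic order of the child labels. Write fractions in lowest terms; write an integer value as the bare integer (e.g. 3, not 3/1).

5,5

step 1: merge (F,W) at d=6; branch lengths F→3, W→3; new cluster FW
  updated: d(D,FW)=27, d(FW,L)=32, d(FW,Q)=85/2, d(FW,V)=67/2, d(FW,Z)=47
step 2: merge (D,L) at d=10; branch lengths D→5, L→5; new cluster DL
  updated: d(DL,FW)=59/2, d(DL,Q)=61/2, d(DL,V)=40, d(DL,Z)=103/2
step 3: merge (Q,Z) at d=15; branch lengths Q→15/2, Z→15/2; new cluster QZ
  updated: d(DL,QZ)=41, d(FW,QZ)=179/4, d(QZ,V)=39
step 4: merge (DL,FW) at d=59/2; branch lengths DL→39/4, FW→47/4; new cluster DFLW
  updated: d(DFLW,QZ)=343/8, d(DFLW,V)=147/4
step 5: merge (DFLW,V) at d=147/4; branch lengths DFLW→29/8, V→147/8; new cluster DFLVW
  updated: d(DFLVW,QZ)=421/10
step 6: merge (DFLVW,QZ) at d=421/10; branch lengths DFLVW→107/40, QZ→271/20; new cluster DFLQVWZ
final tree: ((((D:5,L:5):39/4,(F:3,W:3):47/4):29/8,V:147/8):107/40,(Q:15/2,Z:15/2):271/20)
total length: 3629/40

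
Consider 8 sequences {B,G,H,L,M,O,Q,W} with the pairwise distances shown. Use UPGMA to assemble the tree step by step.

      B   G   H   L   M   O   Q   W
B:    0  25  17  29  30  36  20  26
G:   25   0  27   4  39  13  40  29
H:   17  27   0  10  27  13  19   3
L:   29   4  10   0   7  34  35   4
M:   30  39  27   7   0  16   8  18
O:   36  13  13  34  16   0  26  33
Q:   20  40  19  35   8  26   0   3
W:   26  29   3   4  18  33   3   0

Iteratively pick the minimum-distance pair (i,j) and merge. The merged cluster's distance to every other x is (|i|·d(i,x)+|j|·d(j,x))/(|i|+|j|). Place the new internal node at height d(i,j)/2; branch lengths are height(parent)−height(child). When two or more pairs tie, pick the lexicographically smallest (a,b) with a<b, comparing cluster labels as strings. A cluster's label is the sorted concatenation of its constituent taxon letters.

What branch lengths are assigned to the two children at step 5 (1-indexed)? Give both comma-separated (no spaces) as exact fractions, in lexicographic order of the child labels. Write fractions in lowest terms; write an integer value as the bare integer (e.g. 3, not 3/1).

21/8,11

1. join H+W (d=3) ⇒ HW; edges |H|=3/2, |W|=3/2
  updated: d(B,HW)=43/2, d(G,HW)=28, d(HW,L)=7, d(HW,M)=45/2, d(HW,O)=23, d(HW,Q)=11
2. join G+L (d=4) ⇒ GL; edges |G|=2, |L|=2
  updated: d(B,GL)=27, d(GL,HW)=35/2, d(GL,M)=23, d(GL,O)=47/2, d(GL,Q)=75/2
3. join M+Q (d=8) ⇒ MQ; edges |M|=4, |Q|=4
  updated: d(B,MQ)=25, d(GL,MQ)=121/4, d(HW,MQ)=67/4, d(MQ,O)=21
4. join HW+MQ (d=67/4) ⇒ HMQW; edges |HW|=55/8, |MQ|=35/8
  updated: d(B,HMQW)=93/4, d(GL,HMQW)=191/8, d(HMQW,O)=22
5. join HMQW+O (d=22) ⇒ HMOQW; edges |HMQW|=21/8, |O|=11
  updated: d(B,HMOQW)=129/5, d(GL,HMOQW)=119/5
6. join GL+HMOQW (d=119/5) ⇒ GHLMOQW; edges |GL|=99/10, |HMOQW|=9/10
  updated: d(B,GHLMOQW)=183/7
7. join B+GHLMOQW (d=183/7) ⇒ BGHLMOQW; edges |B|=183/14, |GHLMOQW|=41/35
final tree: (B:183/14,((G:2,L:2):99/10,(((H:3/2,W:3/2):55/8,(M:4,Q:4):35/8):21/8,O:11):9/10):41/35)
total length: 18177/280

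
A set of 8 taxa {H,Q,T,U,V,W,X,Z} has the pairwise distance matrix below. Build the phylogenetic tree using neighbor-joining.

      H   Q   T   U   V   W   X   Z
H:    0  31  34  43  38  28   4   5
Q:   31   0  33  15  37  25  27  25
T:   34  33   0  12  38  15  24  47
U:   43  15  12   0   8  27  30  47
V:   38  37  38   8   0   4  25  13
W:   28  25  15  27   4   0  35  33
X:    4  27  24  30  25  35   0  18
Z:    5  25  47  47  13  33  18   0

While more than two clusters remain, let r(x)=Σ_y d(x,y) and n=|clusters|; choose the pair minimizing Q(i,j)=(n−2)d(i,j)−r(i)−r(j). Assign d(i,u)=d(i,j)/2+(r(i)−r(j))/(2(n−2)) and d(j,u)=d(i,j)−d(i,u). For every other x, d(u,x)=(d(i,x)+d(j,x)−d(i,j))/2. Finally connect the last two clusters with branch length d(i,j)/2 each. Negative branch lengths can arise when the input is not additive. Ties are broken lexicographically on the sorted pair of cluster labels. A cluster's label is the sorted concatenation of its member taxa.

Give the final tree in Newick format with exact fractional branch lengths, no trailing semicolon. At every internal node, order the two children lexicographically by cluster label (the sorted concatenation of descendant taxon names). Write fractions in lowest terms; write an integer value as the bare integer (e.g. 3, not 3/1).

1. join H+Z (d=5, Q=-341) ⇒ HZ; edges |H|=25/12, |Z|=35/12
  updated: d(HZ,Q)=51/2, d(HZ,T)=38, d(HZ,U)=85/2, d(HZ,V)=23, d(HZ,W)=28, d(HZ,X)=17/2
2. join HZ+X (d=17/2, Q=-545/2) ⇒ HXZ; edges |HZ|=117/20, |X|=53/20
  updated: d(HXZ,Q)=22, d(HXZ,T)=107/4, d(HXZ,U)=32, d(HXZ,V)=79/4, d(HXZ,W)=109/4
3. join V+W (d=4, Q=-189) ⇒ VW; edges |V|=49/16, |W|=15/16
  updated: d(HXZ,VW)=43/2, d(Q,VW)=29, d(T,VW)=49/2, d(U,VW)=31/2
4. join HXZ+Q (d=22, Q=-541/4) ⇒ HQXZ; edges |HXZ|=277/24, |Q|=251/24
  updated: d(HQXZ,T)=151/8, d(HQXZ,U)=25/2, d(HQXZ,VW)=57/4
5. join HQXZ+VW (d=57/4, Q=-571/8) ⇒ HQVWXZ; edges |HQXZ|=159/32, |VW|=297/32
  updated: d(HQVWXZ,T)=233/16, d(HQVWXZ,U)=55/8
6. join HQVWXZ+T (d=233/16, Q=-535/16) ⇒ HQTVWXZ; edges |HQVWXZ|=151/32, |T|=315/32
  updated: d(HQTVWXZ,U)=69/32
7. join HQTVWXZ+U (d=69/32) ⇒ HQTUVWXZ; edges |HQTVWXZ|=69/64, |U|=69/64
final tree: ((((((H:25/12,Z:35/12):117/20,X:53/20):277/24,Q:251/24):159/32,(V:49/16,W:15/16):297/32):151/32,T:315/32):69/64,U:69/64)
total length: 2255/32

((((((H:25/12,Z:35/12):117/20,X:53/20):277/24,Q:251/24):159/32,(V:49/16,W:15/16):297/32):151/32,T:315/32):69/64,U:69/64)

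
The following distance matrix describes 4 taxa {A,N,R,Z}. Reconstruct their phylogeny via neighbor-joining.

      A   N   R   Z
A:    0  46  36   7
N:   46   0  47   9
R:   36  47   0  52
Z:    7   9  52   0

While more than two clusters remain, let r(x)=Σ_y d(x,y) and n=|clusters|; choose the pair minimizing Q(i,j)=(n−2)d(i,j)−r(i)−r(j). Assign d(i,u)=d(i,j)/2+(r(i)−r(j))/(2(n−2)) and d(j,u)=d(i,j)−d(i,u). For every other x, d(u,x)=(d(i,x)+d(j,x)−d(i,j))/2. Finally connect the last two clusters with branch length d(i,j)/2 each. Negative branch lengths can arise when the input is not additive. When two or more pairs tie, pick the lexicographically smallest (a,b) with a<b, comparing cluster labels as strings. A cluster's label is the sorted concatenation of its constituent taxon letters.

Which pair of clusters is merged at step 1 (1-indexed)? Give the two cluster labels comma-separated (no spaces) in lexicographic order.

A,R

iteration 1: select A,R (d=36, Q=-152); attach at lengths (13/2, 59/2); label the merged cluster AR
  updated: d(AR,N)=57/2, d(AR,Z)=23/2
iteration 2: select AR,N (d=57/2, Q=-49); attach at lengths (31/2, 13); label the merged cluster ANR
  updated: d(ANR,Z)=-4
iteration 3: select ANR,Z (d=-4); attach at lengths (-2, -2); label the merged cluster ANRZ
final tree: (((A:13/2,R:59/2):31/2,N:13):-2,Z:-2)
total length: 121/2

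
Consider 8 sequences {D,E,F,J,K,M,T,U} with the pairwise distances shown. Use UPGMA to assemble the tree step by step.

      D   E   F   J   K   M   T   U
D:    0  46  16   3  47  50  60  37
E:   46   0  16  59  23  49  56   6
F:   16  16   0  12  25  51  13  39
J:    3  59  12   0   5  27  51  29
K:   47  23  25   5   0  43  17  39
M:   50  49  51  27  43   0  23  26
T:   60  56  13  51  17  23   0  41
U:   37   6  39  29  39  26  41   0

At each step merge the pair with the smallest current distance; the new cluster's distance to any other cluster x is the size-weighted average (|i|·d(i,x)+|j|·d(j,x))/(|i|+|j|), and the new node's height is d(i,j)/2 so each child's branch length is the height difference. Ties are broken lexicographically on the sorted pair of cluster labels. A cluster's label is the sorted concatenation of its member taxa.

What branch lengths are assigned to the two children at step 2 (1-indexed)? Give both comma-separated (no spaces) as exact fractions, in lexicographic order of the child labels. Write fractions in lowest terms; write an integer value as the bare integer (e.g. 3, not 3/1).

3,3

1. join D+J (d=3) ⇒ DJ; edges |D|=3/2, |J|=3/2
  updated: d(DJ,E)=105/2, d(DJ,F)=14, d(DJ,K)=26, d(DJ,M)=77/2, d(DJ,T)=111/2, d(DJ,U)=33
2. join E+U (d=6) ⇒ EU; edges |E|=3, |U|=3
  updated: d(DJ,EU)=171/4, d(EU,F)=55/2, d(EU,K)=31, d(EU,M)=75/2, d(EU,T)=97/2
3. join F+T (d=13) ⇒ FT; edges |F|=13/2, |T|=13/2
  updated: d(DJ,FT)=139/4, d(EU,FT)=38, d(FT,K)=21, d(FT,M)=37
4. join FT+K (d=21) ⇒ FKT; edges |FT|=4, |K|=21/2
  updated: d(DJ,FKT)=191/6, d(EU,FKT)=107/3, d(FKT,M)=39
5. join DJ+FKT (d=191/6) ⇒ DFJKT; edges |DJ|=173/12, |FKT|=65/12
  updated: d(DFJKT,EU)=77/2, d(DFJKT,M)=194/5
6. join EU+M (d=75/2) ⇒ EMU; edges |EU|=63/4, |M|=75/4
  updated: d(DFJKT,EMU)=193/5
7. join DFJKT+EMU (d=193/5) ⇒ DEFJKMTU; edges |DFJKT|=203/60, |EMU|=11/20
final tree: (((D:3/2,J:3/2):173/12,((F:13/2,T:13/2):4,K:21/2):65/12):203/60,((E:3,U:3):63/4,M:75/4):11/20)
total length: 2843/30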